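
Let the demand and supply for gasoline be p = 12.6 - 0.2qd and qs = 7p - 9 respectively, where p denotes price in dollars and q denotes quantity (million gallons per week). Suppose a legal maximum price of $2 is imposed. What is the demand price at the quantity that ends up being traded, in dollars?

11.6

Rearranging demand gives qd = 63 - 5p. Setting quantity demanded equal to quantity supplied, 63 - 5p = 7p - 9, gives p* = 6 and q* = 33.
Since 2 < 6, the ceiling is binding.
At p = 2: qd = 63 - 5·2 = 53 and qs = 7·2 - 9 = 5.
Only 5 units reach the market. On the demand curve, the marginal buyer's willingness to pay at q = 5 is (63 - 5)/5 = 11.6.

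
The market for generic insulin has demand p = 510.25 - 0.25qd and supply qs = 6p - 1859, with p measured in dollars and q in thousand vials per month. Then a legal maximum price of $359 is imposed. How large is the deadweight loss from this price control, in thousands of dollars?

Rearranging demand gives qd = 2041 - 4p. Without the control the market clears where 2041 - 4p = 6p - 1859, i.e. p* = 390 and q* = 481.
The ceiling of 359 is below the equilibrium price 390, so it binds.
At p = 359: qd = 2041 - 4·359 = 605 and qs = 6·359 - 1859 = 295.
Quantity traded falls to 295. At q = 295 the demand price is (2041 - 295)/4 = 436.5 and the supply price is (1859 + 295)/6 = 359.
Deadweight loss = ½ · (436.5 - 359) · (481 - 295) = ½ · 77.5 · 186 = 7207.5.

7207.5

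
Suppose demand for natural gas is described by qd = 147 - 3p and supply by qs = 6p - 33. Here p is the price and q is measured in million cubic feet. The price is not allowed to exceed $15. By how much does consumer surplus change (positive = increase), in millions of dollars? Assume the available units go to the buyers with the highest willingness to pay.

135

In a free market, 147 - 3p = 6p - 33 gives the equilibrium p* = 20, q* = 87.
The ceiling of 15 is below the equilibrium price 20, so it binds.
At p = 15: qd = 147 - 3·15 = 102 and qs = 6·15 - 33 = 57.
Consumer surplus without the control is ½ · (49 - 20) · 87 = 1261.5.
With the ceiling, 57 units are sold at 15 (assume they go to the highest-value buyers). The demand price at q = 57 is 30, so CS = ½ · [(49 - 15) + (30 - 15)] · 57 = 1396.5.
Change in consumer surplus = 1396.5 - 1261.5 = 135.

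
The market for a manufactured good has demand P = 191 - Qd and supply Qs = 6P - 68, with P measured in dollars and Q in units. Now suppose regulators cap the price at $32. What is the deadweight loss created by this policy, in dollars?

525

Rearranging demand gives Qd = 191 - P. Without the control the market clears where 191 - P = 6P - 68, i.e. P* = 37 and Q* = 154.
The ceiling of 32 is below the equilibrium price 37, so it binds.
At P = 32: Qd = 191 - 32 = 159 and Qs = 6·32 - 68 = 124.
Quantity traded falls to 124. At Q = 124 the demand price is 191 - 124 = 67 and the supply price is (68 + 124)/6 = 32.
Deadweight loss = ½ · (67 - 32) · (154 - 124) = ½ · 35 · 30 = 525.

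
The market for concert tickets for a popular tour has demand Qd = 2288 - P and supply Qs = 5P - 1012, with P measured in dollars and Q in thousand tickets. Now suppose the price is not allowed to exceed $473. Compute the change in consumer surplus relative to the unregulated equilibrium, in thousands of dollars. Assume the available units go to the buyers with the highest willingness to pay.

Without the control the market clears where 2288 - P = 5P - 1012, i.e. P* = 550 and Q* = 1738.
Since 473 < 550, the ceiling is binding.
At P = 473: Qd = 2288 - 473 = 1815 and Qs = 5·473 - 1012 = 1353.
Consumer surplus without the control is ½ · (2288 - 550) · 1738 = 1510322.
With the ceiling, 1353 units are sold at 473 (assume they go to the highest-value buyers). The demand price at Q = 1353 is 935, so CS = ½ · [(2288 - 473) + (935 - 473)] · 1353 = 1540390.5.
Change in consumer surplus = 1540390.5 - 1510322 = 30068.5.

30068.5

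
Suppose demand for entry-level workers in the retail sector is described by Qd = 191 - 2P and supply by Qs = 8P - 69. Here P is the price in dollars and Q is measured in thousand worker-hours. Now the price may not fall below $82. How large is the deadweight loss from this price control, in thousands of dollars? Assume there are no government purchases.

In a free market, 191 - 2P = 8P - 69 gives the equilibrium P* = 26, Q* = 139.
The floor of 82 is above the equilibrium price 26, so it binds.
At P = 82: Qd = 191 - 2·82 = 27 and Qs = 8·82 - 69 = 587.
Quantity traded falls to 27. At Q = 27 the demand price is (191 - 27)/2 = 82 and the supply price is (69 + 27)/8 = 12.
Deadweight loss = ½ · (82 - 12) · (139 - 27) = ½ · 70 · 112 = 3920.

3920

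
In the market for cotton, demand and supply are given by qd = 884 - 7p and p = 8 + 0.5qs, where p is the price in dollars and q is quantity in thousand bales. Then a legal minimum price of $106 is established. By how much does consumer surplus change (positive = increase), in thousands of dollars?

Rearranging supply gives qs = 2p - 16. In a free market, 884 - 7p = 2p - 16 gives the equilibrium p* = 100, q* = 184.
The floor of 106 is above the equilibrium price 100, so it binds.
At p = 106: qd = 884 - 7·106 = 142 and qs = 2·106 - 16 = 196.
Consumer surplus without the control is ½ · (884/7 - 100) · 184 = 16928/7.
With the floor, consumers buy 142 units at 106, so CS = ½ · (884/7 - 106) · 142 = 10082/7.
Change in consumer surplus = 10082/7 - 16928/7 = -978.

-978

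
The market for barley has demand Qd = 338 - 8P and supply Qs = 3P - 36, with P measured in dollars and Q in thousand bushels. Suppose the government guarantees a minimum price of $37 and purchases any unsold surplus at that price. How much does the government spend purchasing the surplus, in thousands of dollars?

1221

Equilibrium: 338 - 8P = 3P - 36, so 374 = 11P and P* = 34, Q* = 66.
Since 37 > 34, the floor is binding.
At P = 37: Qd = 338 - 8·37 = 42 and Qs = 3·37 - 36 = 75.
Surplus = Qs - Qd = 33.
Government expenditure = surplus × support price = 33 × 37 = 1221.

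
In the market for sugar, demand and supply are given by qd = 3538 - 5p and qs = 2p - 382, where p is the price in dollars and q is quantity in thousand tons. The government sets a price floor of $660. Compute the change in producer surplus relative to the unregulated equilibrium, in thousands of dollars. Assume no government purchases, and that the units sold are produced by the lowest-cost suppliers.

Without the control the market clears where 3538 - 5p = 2p - 382, i.e. p* = 560 and q* = 738.
The floor of 660 is above the equilibrium price 560, so it binds.
At p = 660: qd = 3538 - 5·660 = 238 and qs = 2·660 - 382 = 938.
Producer surplus without the control is ½ · (560 - 191) · 738 = 136161.
With the floor, 238 units are sold at 660. The supply price at q = 238 is 310, so PS = ½ · [(660 - 191) + (660 - 310)] · 238 = 97461.
Change in producer surplus = 97461 - 136161 = -38700.

-38700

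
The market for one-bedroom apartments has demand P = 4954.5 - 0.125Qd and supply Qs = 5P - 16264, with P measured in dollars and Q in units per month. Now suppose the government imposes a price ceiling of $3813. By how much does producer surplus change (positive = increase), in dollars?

-1957009.5

Rearranging demand gives Qd = 39636 - 8P. Equilibrium: 39636 - 8P = 5P - 16264, so 55900 = 13P and P* = 4300, Q* = 5236.
The ceiling of 3813 is below the equilibrium price 4300, so it binds.
At P = 3813: Qd = 39636 - 8·3813 = 9132 and Qs = 5·3813 - 16264 = 2801.
Producer surplus without the control is ½ · (4300 - 3252.8) · 5236 = 2741569.6.
With the ceiling, producers sell 2801 units at 3813, so PS = ½ · (3813 - 3252.8) · 2801 = 784560.1.
Change in producer surplus = 784560.1 - 2741569.6 = -1957009.5.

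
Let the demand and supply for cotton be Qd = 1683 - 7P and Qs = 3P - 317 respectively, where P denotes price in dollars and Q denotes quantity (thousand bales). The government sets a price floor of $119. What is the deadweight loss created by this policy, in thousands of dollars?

0

Equilibrium: 1683 - 7P = 3P - 317, so 2000 = 10P and P* = 200, Q* = 283.
Since 119 is below P* = 200, the floor does not bind and the free-market outcome prevails.
Since the control does not bind, no trades are prevented and deadweight loss is zero.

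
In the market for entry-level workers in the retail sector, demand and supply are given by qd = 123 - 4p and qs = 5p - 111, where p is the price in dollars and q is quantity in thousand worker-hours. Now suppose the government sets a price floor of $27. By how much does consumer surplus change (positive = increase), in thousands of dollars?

In a free market, 123 - 4p = 5p - 111 gives the equilibrium p* = 26, q* = 19.
Because the floor (27) lies above the market-clearing price, it is binding.
At p = 27: qd = 123 - 4·27 = 15 and qs = 5·27 - 111 = 24.
Consumer surplus without the control is ½ · (30.75 - 26) · 19 = 45.125.
With the floor, consumers buy 15 units at 27, so CS = ½ · (30.75 - 27) · 15 = 28.125.
Change in consumer surplus = 28.125 - 45.125 = -17.

-17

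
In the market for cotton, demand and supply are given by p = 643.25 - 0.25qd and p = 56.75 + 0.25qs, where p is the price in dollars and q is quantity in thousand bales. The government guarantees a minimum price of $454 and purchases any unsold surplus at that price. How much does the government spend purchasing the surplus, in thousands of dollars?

Rearranging demand gives qd = 2573 - 4p; rearranging supply gives qs = 4p - 227. Setting quantity demanded equal to quantity supplied, 2573 - 4p = 4p - 227, gives p* = 350 and q* = 1173.
Because the floor (454) lies above the market-clearing price, it is binding.
At p = 454: qd = 2573 - 4·454 = 757 and qs = 4·454 - 227 = 1589.
Surplus = qs - qd = 832.
Government expenditure = surplus × support price = 832 × 454 = 377728.

377728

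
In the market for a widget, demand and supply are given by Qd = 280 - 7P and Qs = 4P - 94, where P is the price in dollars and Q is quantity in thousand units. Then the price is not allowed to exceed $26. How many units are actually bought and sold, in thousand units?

10

Equilibrium: 280 - 7P = 4P - 94, so 374 = 11P and P* = 34, Q* = 42.
The ceiling of 26 is below the equilibrium price 34, so it binds.
At P = 26: Qd = 280 - 7·26 = 98 and Qs = 4·26 - 94 = 10.
The quantity actually transacted is the short side, supply: 10.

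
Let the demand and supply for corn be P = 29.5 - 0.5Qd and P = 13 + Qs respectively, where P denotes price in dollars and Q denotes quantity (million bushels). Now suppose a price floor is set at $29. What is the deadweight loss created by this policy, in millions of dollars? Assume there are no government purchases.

75

Rearranging demand gives Qd = 59 - 2P; rearranging supply gives Qs = P - 13. Setting quantity demanded equal to quantity supplied, 59 - 2P = P - 13, gives P* = 24 and Q* = 11.
The floor of 29 is above the equilibrium price 24, so it binds.
At P = 29: Qd = 59 - 2·29 = 1 and Qs = 29 - 13 = 16.
Quantity traded falls to 1. At Q = 1 the demand price is (59 - 1)/2 = 29 and the supply price is 13 + 1 = 14.
Deadweight loss = ½ · (29 - 14) · (11 - 1) = ½ · 15 · 10 = 75.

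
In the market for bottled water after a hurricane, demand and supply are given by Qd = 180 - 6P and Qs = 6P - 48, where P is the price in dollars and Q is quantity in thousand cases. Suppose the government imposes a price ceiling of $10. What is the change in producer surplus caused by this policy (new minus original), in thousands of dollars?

Without the control the market clears where 180 - 6P = 6P - 48, i.e. P* = 19 and Q* = 66.
Because the ceiling (10) lies below the market-clearing price, it is binding.
At P = 10: Qd = 180 - 6·10 = 120 and Qs = 6·10 - 48 = 12.
Producer surplus without the control is ½ · (19 - 8) · 66 = 363.
With the ceiling, producers sell 12 units at 10, so PS = ½ · (10 - 8) · 12 = 12.
Change in producer surplus = 12 - 363 = -351.

-351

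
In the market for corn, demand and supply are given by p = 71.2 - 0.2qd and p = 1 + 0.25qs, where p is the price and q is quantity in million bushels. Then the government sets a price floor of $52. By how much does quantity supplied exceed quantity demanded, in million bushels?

108

Rearranging demand gives qd = 356 - 5p; rearranging supply gives qs = 4p - 4. Equilibrium: 356 - 5p = 4p - 4, so 360 = 9p and p* = 40, q* = 156.
Because the floor (52) lies above the market-clearing price, it is binding.
At p = 52: qd = 356 - 5·52 = 96 and qs = 4·52 - 4 = 204.
Surplus = qs - qd = 204 - 96 = 108.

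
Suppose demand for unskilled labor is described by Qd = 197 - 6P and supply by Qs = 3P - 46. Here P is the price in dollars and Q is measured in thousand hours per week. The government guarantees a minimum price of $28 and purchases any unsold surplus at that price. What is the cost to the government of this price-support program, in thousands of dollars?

In a free market, 197 - 6P = 3P - 46 gives the equilibrium P* = 27, Q* = 35.
Because the floor (28) lies above the market-clearing price, it is binding.
At P = 28: Qd = 197 - 6·28 = 29 and Qs = 3·28 - 46 = 38.
Surplus = Qs - Qd = 9.
Government expenditure = surplus × support price = 9 × 28 = 252.

252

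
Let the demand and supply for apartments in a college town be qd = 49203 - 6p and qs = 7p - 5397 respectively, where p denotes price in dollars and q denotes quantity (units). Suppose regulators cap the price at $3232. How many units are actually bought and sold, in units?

In a free market, 49203 - 6p = 7p - 5397 gives the equilibrium p* = 4200, q* = 24003.
Since 3232 < 4200, the ceiling is binding.
At p = 3232: qd = 49203 - 6·3232 = 29811 and qs = 7·3232 - 5397 = 17227.
The quantity actually transacted is the short side, supply: 17227.

17227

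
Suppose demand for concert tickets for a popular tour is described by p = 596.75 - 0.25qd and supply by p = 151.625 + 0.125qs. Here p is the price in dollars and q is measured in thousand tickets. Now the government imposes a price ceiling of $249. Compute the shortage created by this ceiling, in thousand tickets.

612

Rearranging demand gives qd = 2387 - 4p; rearranging supply gives qs = 8p - 1213. In a free market, 2387 - 4p = 8p - 1213 gives the equilibrium p* = 300, q* = 1187.
The ceiling of 249 is below the equilibrium price 300, so it binds.
At p = 249: qd = 2387 - 4·249 = 1391 and qs = 8·249 - 1213 = 779.
Shortage = qd - qs = 1391 - 779 = 612.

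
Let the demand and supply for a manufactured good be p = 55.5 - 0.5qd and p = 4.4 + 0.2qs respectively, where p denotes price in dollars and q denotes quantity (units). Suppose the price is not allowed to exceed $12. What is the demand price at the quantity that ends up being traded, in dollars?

36.5

Rearranging demand gives qd = 111 - 2p; rearranging supply gives qs = 5p - 22. Without the control the market clears where 111 - 2p = 5p - 22, i.e. p* = 19 and q* = 73.
Since 12 < 19, the ceiling is binding.
At p = 12: qd = 111 - 2·12 = 87 and qs = 5·12 - 22 = 38.
Only 38 units reach the market. On the demand curve, the marginal buyer's willingness to pay at q = 38 is (111 - 38)/2 = 36.5.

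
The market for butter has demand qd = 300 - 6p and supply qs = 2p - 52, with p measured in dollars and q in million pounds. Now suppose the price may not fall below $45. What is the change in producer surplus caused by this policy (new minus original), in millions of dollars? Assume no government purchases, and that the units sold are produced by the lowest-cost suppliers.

21

Setting quantity demanded equal to quantity supplied, 300 - 6p = 2p - 52, gives p* = 44 and q* = 36.
The floor of 45 is above the equilibrium price 44, so it binds.
At p = 45: qd = 300 - 6·45 = 30 and qs = 2·45 - 52 = 38.
Producer surplus without the control is ½ · (44 - 26) · 36 = 324.
With the floor, 30 units are sold at 45. The supply price at q = 30 is 41, so PS = ½ · [(45 - 26) + (45 - 41)] · 30 = 345.
Change in producer surplus = 345 - 324 = 21.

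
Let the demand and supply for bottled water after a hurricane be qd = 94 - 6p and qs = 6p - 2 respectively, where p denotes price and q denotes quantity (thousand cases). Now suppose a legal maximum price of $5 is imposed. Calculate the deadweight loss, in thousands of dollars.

54

Equilibrium: 94 - 6p = 6p - 2, so 96 = 12p and p* = 8, q* = 46.
Since 5 < 8, the ceiling is binding.
At p = 5: qd = 94 - 6·5 = 64 and qs = 6·5 - 2 = 28.
Quantity traded falls to 28. At q = 28 the demand price is (94 - 28)/6 = 11 and the supply price is (2 + 28)/6 = 5.
Deadweight loss = ½ · (11 - 5) · (46 - 28) = ½ · 6 · 18 = 54.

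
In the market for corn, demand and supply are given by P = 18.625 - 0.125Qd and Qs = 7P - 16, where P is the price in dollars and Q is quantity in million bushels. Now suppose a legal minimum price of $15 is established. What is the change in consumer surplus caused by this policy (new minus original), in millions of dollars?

Rearranging demand gives Qd = 149 - 8P. Equilibrium: 149 - 8P = 7P - 16, so 165 = 15P and P* = 11, Q* = 61.
The floor of 15 is above the equilibrium price 11, so it binds.
At P = 15: Qd = 149 - 8·15 = 29 and Qs = 7·15 - 16 = 89.
Consumer surplus without the control is ½ · (18.625 - 11) · 61 = 232.5625.
With the floor, consumers buy 29 units at 15, so CS = ½ · (18.625 - 15) · 29 = 52.5625.
Change in consumer surplus = 52.5625 - 232.5625 = -180.

-180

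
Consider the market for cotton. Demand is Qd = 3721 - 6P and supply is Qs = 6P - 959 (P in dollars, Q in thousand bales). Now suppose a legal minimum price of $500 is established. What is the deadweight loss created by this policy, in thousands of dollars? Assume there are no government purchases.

72600

Equilibrium: 3721 - 6P = 6P - 959, so 4680 = 12P and P* = 390, Q* = 1381.
The floor of 500 is above the equilibrium price 390, so it binds.
At P = 500: Qd = 3721 - 6·500 = 721 and Qs = 6·500 - 959 = 2041.
Quantity traded falls to 721. At Q = 721 the demand price is (3721 - 721)/6 = 500 and the supply price is (959 + 721)/6 = 280.
Deadweight loss = ½ · (500 - 280) · (1381 - 721) = ½ · 220 · 660 = 72600.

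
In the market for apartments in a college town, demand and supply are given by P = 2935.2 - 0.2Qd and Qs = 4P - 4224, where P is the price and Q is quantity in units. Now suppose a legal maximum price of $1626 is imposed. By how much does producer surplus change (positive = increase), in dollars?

-1530072

Rearranging demand gives Qd = 14676 - 5P. In a free market, 14676 - 5P = 4P - 4224 gives the equilibrium P* = 2100, Q* = 4176.
Since 1626 < 2100, the ceiling is binding.
At P = 1626: Qd = 14676 - 5·1626 = 6546 and Qs = 4·1626 - 4224 = 2280.
Producer surplus without the control is ½ · (2100 - 1056) · 4176 = 2179872.
With the ceiling, producers sell 2280 units at 1626, so PS = ½ · (1626 - 1056) · 2280 = 649800.
Change in producer surplus = 649800 - 2179872 = -1530072.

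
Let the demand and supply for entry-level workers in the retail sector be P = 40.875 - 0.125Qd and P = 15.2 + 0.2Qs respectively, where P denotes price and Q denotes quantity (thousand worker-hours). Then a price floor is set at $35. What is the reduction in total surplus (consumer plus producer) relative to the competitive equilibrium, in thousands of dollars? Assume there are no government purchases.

Rearranging demand gives Qd = 327 - 8P; rearranging supply gives Qs = 5P - 76. Setting quantity demanded equal to quantity supplied, 327 - 8P = 5P - 76, gives P* = 31 and Q* = 79.
Since 35 > 31, the floor is binding.
At P = 35: Qd = 327 - 8·35 = 47 and Qs = 5·35 - 76 = 99.
Quantity traded falls to 47. At Q = 47 the demand price is (327 - 47)/8 = 35 and the supply price is (76 + 47)/5 = 24.6.
Deadweight loss = ½ · (35 - 24.6) · (79 - 47) = ½ · 10.4 · 32 = 166.4.

166.4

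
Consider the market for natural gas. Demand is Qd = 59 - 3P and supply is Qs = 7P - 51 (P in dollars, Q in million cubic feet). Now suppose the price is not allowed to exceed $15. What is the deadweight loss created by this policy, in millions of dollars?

0

Equilibrium: 59 - 3P = 7P - 51, so 110 = 10P and P* = 11, Q* = 26.
The ceiling of 15 is above the equilibrium price 11, so it is not binding; the market clears at P* = 11, Q* = 26.
Since the control does not bind, no trades are prevented and deadweight loss is zero.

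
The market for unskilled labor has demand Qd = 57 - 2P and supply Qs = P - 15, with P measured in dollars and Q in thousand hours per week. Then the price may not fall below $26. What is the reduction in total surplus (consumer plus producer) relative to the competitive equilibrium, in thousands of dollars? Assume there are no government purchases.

In a free market, 57 - 2P = P - 15 gives the equilibrium P* = 24, Q* = 9.
Since 26 > 24, the floor is binding.
At P = 26: Qd = 57 - 2·26 = 5 and Qs = 26 - 15 = 11.
Quantity traded falls to 5. At Q = 5 the demand price is (57 - 5)/2 = 26 and the supply price is 15 + 5 = 20.
Deadweight loss = ½ · (26 - 20) · (9 - 5) = ½ · 6 · 4 = 12.

12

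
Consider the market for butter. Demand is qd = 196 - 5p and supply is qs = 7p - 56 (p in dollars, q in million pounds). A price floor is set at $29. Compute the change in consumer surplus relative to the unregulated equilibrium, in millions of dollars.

-568

Without the control the market clears where 196 - 5p = 7p - 56, i.e. p* = 21 and q* = 91.
The floor of 29 is above the equilibrium price 21, so it binds.
At p = 29: qd = 196 - 5·29 = 51 and qs = 7·29 - 56 = 147.
Consumer surplus without the control is ½ · (39.2 - 21) · 91 = 828.1.
With the floor, consumers buy 51 units at 29, so CS = ½ · (39.2 - 29) · 51 = 260.1.
Change in consumer surplus = 260.1 - 828.1 = -568.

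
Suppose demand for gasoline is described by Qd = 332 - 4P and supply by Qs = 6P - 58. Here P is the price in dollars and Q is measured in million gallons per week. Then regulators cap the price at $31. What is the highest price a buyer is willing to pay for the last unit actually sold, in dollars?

51

Without the control the market clears where 332 - 4P = 6P - 58, i.e. P* = 39 and Q* = 176.
The ceiling of 31 is below the equilibrium price 39, so it binds.
At P = 31: Qd = 332 - 4·31 = 208 and Qs = 6·31 - 58 = 128.
Only 128 units reach the market. On the demand curve, the marginal buyer's willingness to pay at Q = 128 is (332 - 128)/4 = 51.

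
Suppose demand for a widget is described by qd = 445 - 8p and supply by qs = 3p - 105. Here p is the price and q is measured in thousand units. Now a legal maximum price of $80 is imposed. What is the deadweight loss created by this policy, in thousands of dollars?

0

Without the control the market clears where 445 - 8p = 3p - 105, i.e. p* = 50 and q* = 45.
Since 80 is above p* = 50, the ceiling does not bind and the free-market outcome prevails.
Since the control does not bind, no trades are prevented and deadweight loss is zero.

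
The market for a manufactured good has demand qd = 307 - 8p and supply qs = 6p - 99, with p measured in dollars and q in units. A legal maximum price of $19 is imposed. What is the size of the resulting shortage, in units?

140

In a free market, 307 - 8p = 6p - 99 gives the equilibrium p* = 29, q* = 75.
Because the ceiling (19) lies below the market-clearing price, it is binding.
At p = 19: qd = 307 - 8·19 = 155 and qs = 6·19 - 99 = 15.
Shortage = qd - qs = 155 - 15 = 140.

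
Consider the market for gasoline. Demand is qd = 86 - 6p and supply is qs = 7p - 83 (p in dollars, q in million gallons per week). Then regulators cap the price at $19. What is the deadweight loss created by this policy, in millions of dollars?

In a free market, 86 - 6p = 7p - 83 gives the equilibrium p* = 13, q* = 8.
Since 19 is above p* = 13, the ceiling does not bind and the free-market outcome prevails.
Since the control does not bind, no trades are prevented and deadweight loss is zero.

0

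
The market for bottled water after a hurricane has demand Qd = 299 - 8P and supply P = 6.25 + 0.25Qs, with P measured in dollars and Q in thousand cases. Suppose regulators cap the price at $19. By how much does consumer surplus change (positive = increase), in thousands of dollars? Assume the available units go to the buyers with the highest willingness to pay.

Rearranging supply gives Qs = 4P - 25. In a free market, 299 - 8P = 4P - 25 gives the equilibrium P* = 27, Q* = 83.
The ceiling of 19 is below the equilibrium price 27, so it binds.
At P = 19: Qd = 299 - 8·19 = 147 and Qs = 4·19 - 25 = 51.
Consumer surplus without the control is ½ · (37.375 - 27) · 83 = 430.5625.
With the ceiling, 51 units are sold at 19 (assume they go to the highest-value buyers). The demand price at Q = 51 is 31, so CS = ½ · [(37.375 - 19) + (31 - 19)] · 51 = 774.5625.
Change in consumer surplus = 774.5625 - 430.5625 = 344.

344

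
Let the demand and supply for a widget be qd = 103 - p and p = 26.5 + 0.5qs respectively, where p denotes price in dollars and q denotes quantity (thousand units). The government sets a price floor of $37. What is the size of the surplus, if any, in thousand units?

0

Rearranging supply gives qs = 2p - 53. Without the control the market clears where 103 - p = 2p - 53, i.e. p* = 52 and q* = 51.
The floor of 37 is below the equilibrium price 52, so it is not binding; the market clears at p* = 52, q* = 51.
Since the control does not bind, there is no surplus.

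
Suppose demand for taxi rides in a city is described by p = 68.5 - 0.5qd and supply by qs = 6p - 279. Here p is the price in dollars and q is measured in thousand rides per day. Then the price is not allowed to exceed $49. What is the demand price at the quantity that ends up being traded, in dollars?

Rearranging demand gives qd = 137 - 2p. Setting quantity demanded equal to quantity supplied, 137 - 2p = 6p - 279, gives p* = 52 and q* = 33.
The ceiling of 49 is below the equilibrium price 52, so it binds.
At p = 49: qd = 137 - 2·49 = 39 and qs = 6·49 - 279 = 15.
Only 15 units reach the market. On the demand curve, the marginal buyer's willingness to pay at q = 15 is (137 - 15)/2 = 61.

61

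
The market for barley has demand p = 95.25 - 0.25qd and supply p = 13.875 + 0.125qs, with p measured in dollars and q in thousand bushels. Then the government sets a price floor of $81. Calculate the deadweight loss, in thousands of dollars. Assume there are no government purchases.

Rearranging demand gives qd = 381 - 4p; rearranging supply gives qs = 8p - 111. Equilibrium: 381 - 4p = 8p - 111, so 492 = 12p and p* = 41, q* = 217.
Because the floor (81) lies above the market-clearing price, it is binding.
At p = 81: qd = 381 - 4·81 = 57 and qs = 8·81 - 111 = 537.
Quantity traded falls to 57. At q = 57 the demand price is (381 - 57)/4 = 81 and the supply price is (111 + 57)/8 = 21.
Deadweight loss = ½ · (81 - 21) · (217 - 57) = ½ · 60 · 160 = 4800.

4800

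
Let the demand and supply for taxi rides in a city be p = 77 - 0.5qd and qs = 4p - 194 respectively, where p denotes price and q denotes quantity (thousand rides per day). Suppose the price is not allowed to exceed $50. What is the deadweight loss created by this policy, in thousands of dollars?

384

Rearranging demand gives qd = 154 - 2p. Setting quantity demanded equal to quantity supplied, 154 - 2p = 4p - 194, gives p* = 58 and q* = 38.
Since 50 < 58, the ceiling is binding.
At p = 50: qd = 154 - 2·50 = 54 and qs = 4·50 - 194 = 6.
Quantity traded falls to 6. At q = 6 the demand price is (154 - 6)/2 = 74 and the supply price is (194 + 6)/4 = 50.
Deadweight loss = ½ · (74 - 50) · (38 - 6) = ½ · 24 · 32 = 384.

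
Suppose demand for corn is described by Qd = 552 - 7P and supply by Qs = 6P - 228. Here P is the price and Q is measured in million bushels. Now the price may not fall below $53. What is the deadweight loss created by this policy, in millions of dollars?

0

Setting quantity demanded equal to quantity supplied, 552 - 7P = 6P - 228, gives P* = 60 and Q* = 132.
The floor of 53 is below the equilibrium price 60, so it is not binding; the market clears at P* = 60, Q* = 132.
Since the control does not bind, no trades are prevented and deadweight loss is zero.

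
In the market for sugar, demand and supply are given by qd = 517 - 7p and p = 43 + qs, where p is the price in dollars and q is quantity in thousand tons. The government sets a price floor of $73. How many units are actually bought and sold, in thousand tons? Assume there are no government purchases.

6

Rearranging supply gives qs = p - 43. Equilibrium: 517 - 7p = p - 43, so 560 = 8p and p* = 70, q* = 27.
The floor of 73 is above the equilibrium price 70, so it binds.
At p = 73: qd = 517 - 7·73 = 6 and qs = 73 - 43 = 30.
The quantity actually transacted is the short side, demand: 6.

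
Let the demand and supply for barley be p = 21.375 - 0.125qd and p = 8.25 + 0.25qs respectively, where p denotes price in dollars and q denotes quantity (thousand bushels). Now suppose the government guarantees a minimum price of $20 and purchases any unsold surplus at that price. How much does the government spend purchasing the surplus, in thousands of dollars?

Rearranging demand gives qd = 171 - 8p; rearranging supply gives qs = 4p - 33. Equilibrium: 171 - 8p = 4p - 33, so 204 = 12p and p* = 17, q* = 35.
Since 20 > 17, the floor is binding.
At p = 20: qd = 171 - 8·20 = 11 and qs = 4·20 - 33 = 47.
Surplus = qs - qd = 36.
Government expenditure = surplus × support price = 36 × 20 = 720.

720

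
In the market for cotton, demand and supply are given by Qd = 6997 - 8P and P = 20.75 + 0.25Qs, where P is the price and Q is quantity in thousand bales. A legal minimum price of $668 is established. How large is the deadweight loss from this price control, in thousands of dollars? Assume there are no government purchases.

Rearranging supply gives Qs = 4P - 83. In a free market, 6997 - 8P = 4P - 83 gives the equilibrium P* = 590, Q* = 2277.
The floor of 668 is above the equilibrium price 590, so it binds.
At P = 668: Qd = 6997 - 8·668 = 1653 and Qs = 4·668 - 83 = 2589.
Quantity traded falls to 1653. At Q = 1653 the demand price is (6997 - 1653)/8 = 668 and the supply price is (83 + 1653)/4 = 434.
Deadweight loss = ½ · (668 - 434) · (2277 - 1653) = ½ · 234 · 624 = 73008.

73008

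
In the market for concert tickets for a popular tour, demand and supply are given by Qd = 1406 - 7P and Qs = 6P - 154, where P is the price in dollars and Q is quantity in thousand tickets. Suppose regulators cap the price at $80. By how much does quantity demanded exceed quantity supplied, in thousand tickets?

Setting quantity demanded equal to quantity supplied, 1406 - 7P = 6P - 154, gives P* = 120 and Q* = 566.
The ceiling of 80 is below the equilibrium price 120, so it binds.
At P = 80: Qd = 1406 - 7·80 = 846 and Qs = 6·80 - 154 = 326.
Shortage = Qd - Qs = 846 - 326 = 520.

520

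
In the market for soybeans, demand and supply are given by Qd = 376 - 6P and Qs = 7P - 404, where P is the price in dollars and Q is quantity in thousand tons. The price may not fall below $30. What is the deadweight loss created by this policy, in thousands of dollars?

Without the control the market clears where 376 - 6P = 7P - 404, i.e. P* = 60 and Q* = 16.
The floor of 30 is below the equilibrium price 60, so it is not binding; the market clears at P* = 60, Q* = 16.
Since the control does not bind, no trades are prevented and deadweight loss is zero.

0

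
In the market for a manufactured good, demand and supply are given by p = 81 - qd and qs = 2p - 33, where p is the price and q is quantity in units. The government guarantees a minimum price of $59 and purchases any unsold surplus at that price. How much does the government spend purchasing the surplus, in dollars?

Rearranging demand gives qd = 81 - p. In a free market, 81 - p = 2p - 33 gives the equilibrium p* = 38, q* = 43.
The floor of 59 is above the equilibrium price 38, so it binds.
At p = 59: qd = 81 - 59 = 22 and qs = 2·59 - 33 = 85.
Surplus = qs - qd = 63.
Government expenditure = surplus × support price = 63 × 59 = 3717.

3717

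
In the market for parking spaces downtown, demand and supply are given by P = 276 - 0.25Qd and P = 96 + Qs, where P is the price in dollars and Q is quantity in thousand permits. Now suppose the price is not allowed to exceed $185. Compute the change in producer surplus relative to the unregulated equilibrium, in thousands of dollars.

Rearranging demand gives Qd = 1104 - 4P; rearranging supply gives Qs = P - 96. Equilibrium: 1104 - 4P = P - 96, so 1200 = 5P and P* = 240, Q* = 144.
The ceiling of 185 is below the equilibrium price 240, so it binds.
At P = 185: Qd = 1104 - 4·185 = 364 and Qs = 185 - 96 = 89.
Producer surplus without the control is ½ · (240 - 96) · 144 = 10368.
With the ceiling, producers sell 89 units at 185, so PS = ½ · (185 - 96) · 89 = 3960.5.
Change in producer surplus = 3960.5 - 10368 = -6407.5.

-6407.5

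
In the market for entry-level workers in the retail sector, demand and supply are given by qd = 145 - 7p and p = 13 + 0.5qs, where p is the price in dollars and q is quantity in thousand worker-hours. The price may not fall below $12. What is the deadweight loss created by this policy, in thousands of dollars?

0

Rearranging supply gives qs = 2p - 26. In a free market, 145 - 7p = 2p - 26 gives the equilibrium p* = 19, q* = 12.
The floor of 12 is below the equilibrium price 19, so it is not binding; the market clears at p* = 19, q* = 12.
Since the control does not bind, no trades are prevented and deadweight loss is zero.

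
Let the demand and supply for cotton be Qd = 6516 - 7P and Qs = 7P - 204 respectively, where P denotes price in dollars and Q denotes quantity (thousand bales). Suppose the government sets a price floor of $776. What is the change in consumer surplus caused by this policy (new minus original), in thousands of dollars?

Without the control the market clears where 6516 - 7P = 7P - 204, i.e. P* = 480 and Q* = 3156.
Since 776 > 480, the floor is binding.
At P = 776: Qd = 6516 - 7·776 = 1084 and Qs = 7·776 - 204 = 5228.
Consumer surplus without the control is ½ · (6516/7 - 480) · 3156 = 4980168/7.
With the floor, consumers buy 1084 units at 776, so CS = ½ · (6516/7 - 776) · 1084 = 587528/7.
Change in consumer surplus = 587528/7 - 4980168/7 = -627520.

-627520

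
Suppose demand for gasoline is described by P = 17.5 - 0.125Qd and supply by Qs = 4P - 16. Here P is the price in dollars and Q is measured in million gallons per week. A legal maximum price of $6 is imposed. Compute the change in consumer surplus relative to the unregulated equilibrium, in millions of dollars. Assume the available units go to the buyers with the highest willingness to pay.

7

Rearranging demand gives Qd = 140 - 8P. In a free market, 140 - 8P = 4P - 16 gives the equilibrium P* = 13, Q* = 36.
The ceiling of 6 is below the equilibrium price 13, so it binds.
At P = 6: Qd = 140 - 8·6 = 92 and Qs = 4·6 - 16 = 8.
Consumer surplus without the control is ½ · (17.5 - 13) · 36 = 81.
With the ceiling, 8 units are sold at 6 (assume they go to the highest-value buyers). The demand price at Q = 8 is 16.5, so CS = ½ · [(17.5 - 6) + (16.5 - 6)] · 8 = 88.
Change in consumer surplus = 88 - 81 = 7.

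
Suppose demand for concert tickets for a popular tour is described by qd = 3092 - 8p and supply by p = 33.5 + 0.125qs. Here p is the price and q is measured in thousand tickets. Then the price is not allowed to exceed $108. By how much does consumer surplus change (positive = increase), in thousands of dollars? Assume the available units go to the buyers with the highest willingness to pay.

19176

Rearranging supply gives qs = 8p - 268. Equilibrium: 3092 - 8p = 8p - 268, so 3360 = 16p and p* = 210, q* = 1412.
Since 108 < 210, the ceiling is binding.
At p = 108: qd = 3092 - 8·108 = 2228 and qs = 8·108 - 268 = 596.
Consumer surplus without the control is ½ · (386.5 - 210) · 1412 = 124609.
With the ceiling, 596 units are sold at 108 (assume they go to the highest-value buyers). The demand price at q = 596 is 312, so CS = ½ · [(386.5 - 108) + (312 - 108)] · 596 = 143785.
Change in consumer surplus = 143785 - 124609 = 19176.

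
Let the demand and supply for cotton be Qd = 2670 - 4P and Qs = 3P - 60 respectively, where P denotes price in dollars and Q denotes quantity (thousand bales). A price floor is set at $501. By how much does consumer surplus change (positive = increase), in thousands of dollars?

-98568

Without the control the market clears where 2670 - 4P = 3P - 60, i.e. P* = 390 and Q* = 1110.
Since 501 > 390, the floor is binding.
At P = 501: Qd = 2670 - 4·501 = 666 and Qs = 3·501 - 60 = 1443.
Consumer surplus without the control is ½ · (667.5 - 390) · 1110 = 154012.5.
With the floor, consumers buy 666 units at 501, so CS = ½ · (667.5 - 501) · 666 = 55444.5.
Change in consumer surplus = 55444.5 - 154012.5 = -98568.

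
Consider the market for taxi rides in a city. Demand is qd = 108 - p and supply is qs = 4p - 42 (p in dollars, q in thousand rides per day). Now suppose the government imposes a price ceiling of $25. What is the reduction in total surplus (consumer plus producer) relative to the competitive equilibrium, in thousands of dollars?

250

Setting quantity demanded equal to quantity supplied, 108 - p = 4p - 42, gives p* = 30 and q* = 78.
The ceiling of 25 is below the equilibrium price 30, so it binds.
At p = 25: qd = 108 - 25 = 83 and qs = 4·25 - 42 = 58.
Quantity traded falls to 58. At q = 58 the demand price is 108 - 58 = 50 and the supply price is (42 + 58)/4 = 25.
Deadweight loss = ½ · (50 - 25) · (78 - 58) = ½ · 25 · 20 = 250.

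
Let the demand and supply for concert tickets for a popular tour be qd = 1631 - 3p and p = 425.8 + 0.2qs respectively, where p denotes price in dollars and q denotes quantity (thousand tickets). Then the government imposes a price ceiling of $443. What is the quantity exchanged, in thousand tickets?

86

Rearranging supply gives qs = 5p - 2129. Setting quantity demanded equal to quantity supplied, 1631 - 3p = 5p - 2129, gives p* = 470 and q* = 221.
The ceiling of 443 is below the equilibrium price 470, so it binds.
At p = 443: qd = 1631 - 3·443 = 302 and qs = 5·443 - 2129 = 86.
The quantity actually transacted is the short side, supply: 86.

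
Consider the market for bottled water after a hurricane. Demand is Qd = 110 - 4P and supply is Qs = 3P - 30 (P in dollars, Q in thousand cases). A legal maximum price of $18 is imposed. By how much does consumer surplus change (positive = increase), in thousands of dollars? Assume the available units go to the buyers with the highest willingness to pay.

Equilibrium: 110 - 4P = 3P - 30, so 140 = 7P and P* = 20, Q* = 30.
Since 18 < 20, the ceiling is binding.
At P = 18: Qd = 110 - 4·18 = 38 and Qs = 3·18 - 30 = 24.
Consumer surplus without the control is ½ · (27.5 - 20) · 30 = 112.5.
With the ceiling, 24 units are sold at 18 (assume they go to the highest-value buyers). The demand price at Q = 24 is 21.5, so CS = ½ · [(27.5 - 18) + (21.5 - 18)] · 24 = 156.
Change in consumer surplus = 156 - 112.5 = 43.5.

43.5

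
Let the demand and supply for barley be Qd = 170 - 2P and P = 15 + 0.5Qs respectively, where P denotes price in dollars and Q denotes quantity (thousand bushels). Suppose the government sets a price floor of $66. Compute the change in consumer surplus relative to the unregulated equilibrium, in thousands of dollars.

Rearranging supply gives Qs = 2P - 30. Without the control the market clears where 170 - 2P = 2P - 30, i.e. P* = 50 and Q* = 70.
Because the floor (66) lies above the market-clearing price, it is binding.
At P = 66: Qd = 170 - 2·66 = 38 and Qs = 2·66 - 30 = 102.
Consumer surplus without the control is ½ · (85 - 50) · 70 = 1225.
With the floor, consumers buy 38 units at 66, so CS = ½ · (85 - 66) · 38 = 361.
Change in consumer surplus = 361 - 1225 = -864.

-864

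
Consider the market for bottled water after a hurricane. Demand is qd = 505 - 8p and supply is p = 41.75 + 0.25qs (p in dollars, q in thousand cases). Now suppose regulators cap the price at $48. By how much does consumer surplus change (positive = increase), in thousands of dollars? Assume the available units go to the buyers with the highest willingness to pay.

136

Rearranging supply gives qs = 4p - 167. In a free market, 505 - 8p = 4p - 167 gives the equilibrium p* = 56, q* = 57.
Because the ceiling (48) lies below the market-clearing price, it is binding.
At p = 48: qd = 505 - 8·48 = 121 and qs = 4·48 - 167 = 25.
Consumer surplus without the control is ½ · (63.125 - 56) · 57 = 203.0625.
With the ceiling, 25 units are sold at 48 (assume they go to the highest-value buyers). The demand price at q = 25 is 60, so CS = ½ · [(63.125 - 48) + (60 - 48)] · 25 = 339.0625.
Change in consumer surplus = 339.0625 - 203.0625 = 136.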